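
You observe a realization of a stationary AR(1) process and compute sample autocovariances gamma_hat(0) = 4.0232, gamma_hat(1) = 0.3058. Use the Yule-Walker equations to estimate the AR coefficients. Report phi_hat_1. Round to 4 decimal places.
\hat\phi_{1} = 0.0760

The Yule-Walker equations for an AR(p) process read, in matrix form,
  Gamma_p phi = r_p,   with   (Gamma_p)_{ij} = gamma(|i - j|),
                       (r_p)_i = gamma(i),   i,j = 1..p.
Substitute the sample gammas (Toeplitz matrix and right-hand side of size 1):
  Gamma_p = [[4.0232]]
  r_p     = [0.3058]
With p = 1 this is the single equation gamma(0) phi_1 = gamma(1):
  phi_hat_1 = gamma(1) / gamma(0) = 0.3058 / 4.0232 = 0.0760.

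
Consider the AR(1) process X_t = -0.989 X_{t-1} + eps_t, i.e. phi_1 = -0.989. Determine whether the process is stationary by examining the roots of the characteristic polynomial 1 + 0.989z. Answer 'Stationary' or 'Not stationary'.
\text{Stationary}

The AR(p) characteristic polynomial is P(z) = 1 + 0.989z.
Stationarity requires all roots to lie outside the unit circle, i.e. |z| > 1 for every root.
This is linear in z: 1 + (0.989) z = 0  =>  z = -1/(0.989) = -1.011122,  |z| = 1.011122.
Moduli of all roots: 1.0111.
All moduli strictly greater than 1? Yes.
Verdict: Stationary.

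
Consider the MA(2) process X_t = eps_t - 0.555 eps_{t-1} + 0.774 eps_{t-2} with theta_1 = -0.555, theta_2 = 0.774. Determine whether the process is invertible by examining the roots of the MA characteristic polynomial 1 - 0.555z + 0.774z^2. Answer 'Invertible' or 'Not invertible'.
\text{Invertible}

The MA(q) characteristic polynomial is P(z) = 1 - 0.555z + 0.774z^2.
Invertibility requires all roots to lie outside the unit circle, i.e. |z| > 1 for every root.
Set 1 + (-0.555) z + (0.774) z^2 = 0, i.e. a z^2 + b z + c = 0 with a = 0.774, b = -0.555, c = 1.
Discriminant D = b^2 - 4ac = (-0.555)^2 - 4*(0.774)*1 = 0.308025 - (3.096) = -2.787975.
D < 0, so the roots are the complex-conjugate pair z = (-b +/- i sqrt(-D)) / (2a) = 0.3585 +/- 1.0786i.
For a conjugate pair |z|^2 = z * conj(z) = (product of roots) = c/a = 1/(0.774) = 1.29199, so |z| = sqrt(1.29199) = 1.1367 for both roots.
Moduli of all roots: 1.1367, 1.1367.
All moduli strictly greater than 1? Yes.
Verdict: Invertible.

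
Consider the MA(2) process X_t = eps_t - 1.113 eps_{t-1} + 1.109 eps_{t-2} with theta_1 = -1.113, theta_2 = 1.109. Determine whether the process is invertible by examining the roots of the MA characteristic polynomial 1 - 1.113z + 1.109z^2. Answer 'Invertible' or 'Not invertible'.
\text{Not invertible}

The MA(q) characteristic polynomial is P(z) = 1 - 1.113z + 1.109z^2.
Invertibility requires all roots to lie outside the unit circle, i.e. |z| > 1 for every root.
Set 1 + (-1.113) z + (1.109) z^2 = 0, i.e. a z^2 + b z + c = 0 with a = 1.109, b = -1.113, c = 1.
Discriminant D = b^2 - 4ac = (-1.113)^2 - 4*(1.109)*1 = 1.238769 - (4.436) = -3.197231.
D < 0, so the roots are the complex-conjugate pair z = (-b +/- i sqrt(-D)) / (2a) = 0.5018 +/- 0.8062i.
For a conjugate pair |z|^2 = z * conj(z) = (product of roots) = c/a = 1/(1.109) = 0.901713, so |z| = sqrt(0.901713) = 0.9496 for both roots.
Moduli of all roots: 0.9496, 0.9496.
All moduli strictly greater than 1? No.
Verdict: Not invertible.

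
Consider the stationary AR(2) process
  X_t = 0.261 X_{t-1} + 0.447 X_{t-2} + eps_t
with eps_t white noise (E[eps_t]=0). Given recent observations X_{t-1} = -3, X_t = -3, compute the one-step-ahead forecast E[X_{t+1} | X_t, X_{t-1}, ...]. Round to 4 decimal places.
E[X_{t+1} \mid \mathcal F_t] = -2.1240

For an AR(p) model X_t = c + sum_i phi_i X_{t-i} + eps_t, the
one-step-ahead conditional mean is
  E[X_{t+1} | X_t, ...] = c + sum_i phi_i X_{t+1-i}.
Substitute known values:
  E[X_{t+1} | ...] = (0.261) * (-3) + (0.447) * (-3)
                   = -2.1240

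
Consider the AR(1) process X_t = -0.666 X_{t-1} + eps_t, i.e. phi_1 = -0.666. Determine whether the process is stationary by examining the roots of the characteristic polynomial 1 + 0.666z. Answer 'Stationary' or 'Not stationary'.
\text{Stationary}

The AR(p) characteristic polynomial is P(z) = 1 + 0.666z.
Stationarity requires all roots to lie outside the unit circle, i.e. |z| > 1 for every root.
This is linear in z: 1 + (0.666) z = 0  =>  z = -1/(0.666) = -1.501502,  |z| = 1.501502.
Moduli of all roots: 1.5015.
All moduli strictly greater than 1? Yes.
Verdict: Stationary.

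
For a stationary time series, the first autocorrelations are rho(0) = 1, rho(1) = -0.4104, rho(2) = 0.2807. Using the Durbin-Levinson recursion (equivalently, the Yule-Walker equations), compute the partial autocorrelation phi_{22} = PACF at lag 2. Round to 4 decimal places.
\phi_{22} = 0.1350

The PACF at lag k is phi_{kk}, the last component of the solution
to the Yule-Walker system G_k phi = r_k where
  (G_k)_{ij} = rho(|i - j|), (r_k)_i = rho(i), i,j = 1..k.
Equivalently, Durbin-Levinson gives phi_{kk} iteratively:
  phi_{11} = rho(1)
  phi_{kk} = [rho(k) - sum_{j=1..k-1} phi_{k-1,j} rho(k-j)]
            / [1 - sum_{j=1..k-1} phi_{k-1,j} rho(j)],
  phi_{k,j} = phi_{k-1,j} - phi_{kk} phi_{k-1,k-j},  j = 1..k-1.
Step k = 1:
  phi_11 = rho(1) = -0.4104.
Step k = 2:
  phi_22 = [rho(2) - phi_11 rho(1)] / [1 - phi_11 rho(1)] = [0.2807 - (-0.4104)(-0.4104)] / [1 - (-0.4104)(-0.4104)]
         = 0.11227184 / 0.83157184 = 0.135.
Therefore phi_{22} = 0.1350.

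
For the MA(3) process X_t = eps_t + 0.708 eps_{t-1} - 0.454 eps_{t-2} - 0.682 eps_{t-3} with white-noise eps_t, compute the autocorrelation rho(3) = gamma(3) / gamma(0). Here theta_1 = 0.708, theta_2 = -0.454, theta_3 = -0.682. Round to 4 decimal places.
\rho(3) = -0.3139

For an MA(q) process with theta_0 = 1, the autocovariance is
  gamma(k) = sigma^2 * sum_{i=0..q-k} theta_i * theta_{i+k},
and rho(k) = gamma(k) / gamma(0). Sigma^2 cancels.
  numerator   = (1)*(-0.682) = -0.682.
  denominator = (1)^2 + (0.708)^2 + (-0.454)^2 + (-0.682)^2 = 2.172504.
  rho(3) = -0.682 / 2.172504 = -0.3139.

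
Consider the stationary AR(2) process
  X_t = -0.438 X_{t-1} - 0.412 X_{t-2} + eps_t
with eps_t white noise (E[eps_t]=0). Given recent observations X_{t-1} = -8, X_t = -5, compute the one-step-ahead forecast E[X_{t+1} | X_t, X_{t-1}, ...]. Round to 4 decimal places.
E[X_{t+1} \mid \mathcal F_t] = 5.4860

For an AR(p) model X_t = c + sum_i phi_i X_{t-i} + eps_t, the
one-step-ahead conditional mean is
  E[X_{t+1} | X_t, ...] = c + sum_i phi_i X_{t+1-i}.
Substitute known values:
  E[X_{t+1} | ...] = (-0.438) * (-5) + (-0.412) * (-8)
                   = 5.4860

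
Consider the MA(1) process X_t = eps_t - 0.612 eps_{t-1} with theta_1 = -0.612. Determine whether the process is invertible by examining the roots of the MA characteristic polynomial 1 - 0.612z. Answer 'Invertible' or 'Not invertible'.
\text{Invertible}

The MA(q) characteristic polynomial is P(z) = 1 - 0.612z.
Invertibility requires all roots to lie outside the unit circle, i.e. |z| > 1 for every root.
This is linear in z: 1 + (-0.612) z = 0  =>  z = -1/(-0.612) = 1.633987,  |z| = 1.633987.
Moduli of all roots: 1.6340.
All moduli strictly greater than 1? Yes.
Verdict: Invertible.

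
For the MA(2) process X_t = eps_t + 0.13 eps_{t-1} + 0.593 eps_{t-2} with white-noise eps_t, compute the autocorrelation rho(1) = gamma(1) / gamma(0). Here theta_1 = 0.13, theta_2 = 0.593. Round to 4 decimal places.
\rho(1) = 0.1513

For an MA(q) process with theta_0 = 1, the autocovariance is
  gamma(k) = sigma^2 * sum_{i=0..q-k} theta_i * theta_{i+k},
and rho(k) = gamma(k) / gamma(0). Sigma^2 cancels.
  numerator   = (1)*(0.13) + (0.13)*(0.593) = 0.20709.
  denominator = (1)^2 + (0.13)^2 + (0.593)^2 = 1.368549.
  rho(1) = 0.20709 / 1.368549 = 0.1513.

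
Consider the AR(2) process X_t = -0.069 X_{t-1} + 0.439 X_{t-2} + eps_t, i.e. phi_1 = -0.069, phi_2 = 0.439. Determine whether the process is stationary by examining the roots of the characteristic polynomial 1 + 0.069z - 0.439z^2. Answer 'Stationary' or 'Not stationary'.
\text{Stationary}

The AR(p) characteristic polynomial is P(z) = 1 + 0.069z - 0.439z^2.
Stationarity requires all roots to lie outside the unit circle, i.e. |z| > 1 for every root.
Set 1 + (0.069) z + (-0.439) z^2 = 0, i.e. a z^2 + b z + c = 0 with a = -0.439, b = 0.069, c = 1.
Discriminant D = b^2 - 4ac = (0.069)^2 - 4*(-0.439)*1 = 0.004761 - (-1.756) = 1.760761.
D >= 0, so the roots are real: z = (-b +/- sqrt(D)) / (2a) = (-0.069 +/- 1.326937) / (-0.878).
  z_1 = (-0.069 + 1.326937) / (-0.878) = -1.4327,   |z_1| = 1.4327.
  z_2 = (-0.069 - 1.326937) / (-0.878) = 1.5899,   |z_2| = 1.5899.
Moduli of all roots: 1.4327, 1.5899.
All moduli strictly greater than 1? Yes.
Verdict: Stationary.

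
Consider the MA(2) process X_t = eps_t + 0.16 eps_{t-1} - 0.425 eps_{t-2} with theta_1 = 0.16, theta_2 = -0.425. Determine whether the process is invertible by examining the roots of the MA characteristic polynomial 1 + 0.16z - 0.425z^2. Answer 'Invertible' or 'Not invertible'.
\text{Invertible}

The MA(q) characteristic polynomial is P(z) = 1 + 0.16z - 0.425z^2.
Invertibility requires all roots to lie outside the unit circle, i.e. |z| > 1 for every root.
Set 1 + (0.16) z + (-0.425) z^2 = 0, i.e. a z^2 + b z + c = 0 with a = -0.425, b = 0.16, c = 1.
Discriminant D = b^2 - 4ac = (0.16)^2 - 4*(-0.425)*1 = 0.0256 - (-1.7) = 1.7256.
D >= 0, so the roots are real: z = (-b +/- sqrt(D)) / (2a) = (-0.16 +/- 1.313621) / (-0.85).
  z_1 = (-0.16 + 1.313621) / (-0.85) = -1.3572,   |z_1| = 1.3572.
  z_2 = (-0.16 - 1.313621) / (-0.85) = 1.7337,   |z_2| = 1.7337.
Moduli of all roots: 1.3572, 1.7337.
All moduli strictly greater than 1? Yes.
Verdict: Invertible.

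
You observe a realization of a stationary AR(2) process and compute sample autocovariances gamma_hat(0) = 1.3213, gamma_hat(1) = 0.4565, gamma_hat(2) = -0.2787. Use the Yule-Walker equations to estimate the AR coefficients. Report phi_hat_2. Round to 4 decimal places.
\hat\phi_{2} = -0.3751

The Yule-Walker equations for an AR(p) process read, in matrix form,
  Gamma_p phi = r_p,   with   (Gamma_p)_{ij} = gamma(|i - j|),
                       (r_p)_i = gamma(i),   i,j = 1..p.
Substitute the sample gammas (Toeplitz matrix and right-hand side of size 2):
  Gamma_p = [[1.3213, 0.4565], [0.4565, 1.3213]]
  r_p     = [0.4565, -0.2787]
Written out:
  1.3213 phi_1 + 0.4565 phi_2 = 0.4565
  0.4565 phi_1 + 1.3213 phi_2 = -0.2787
Solve by Cramer's rule:
  det = gamma(0)^2 - gamma(1)^2 = (1.3213)^2 - (0.4565)^2 = 1.74583369 - 0.20839225 = 1.53744144
  phi_hat_1 = [gamma(1) gamma(0) - gamma(1) gamma(2)] / det = [(0.4565)(1.3213) - (0.4565)(-0.2787)] / 1.53744144 = 0.7304 / 1.53744144 = 0.4751
  phi_hat_2 = [gamma(0) gamma(2) - gamma(1)^2] / det = [(1.3213)(-0.2787) - (0.4565)^2] / 1.53744144 = -0.57663856 / 1.53744144 = -0.3751
So phi_hat = [0.4751, -0.3751].
Therefore phi_hat_2 = -0.3751.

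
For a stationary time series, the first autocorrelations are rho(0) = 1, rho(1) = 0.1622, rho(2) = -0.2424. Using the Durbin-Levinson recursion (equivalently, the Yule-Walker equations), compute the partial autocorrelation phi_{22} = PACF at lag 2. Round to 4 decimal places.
\phi_{22} = -0.2760

The PACF at lag k is phi_{kk}, the last component of the solution
to the Yule-Walker system G_k phi = r_k where
  (G_k)_{ij} = rho(|i - j|), (r_k)_i = rho(i), i,j = 1..k.
Equivalently, Durbin-Levinson gives phi_{kk} iteratively:
  phi_{11} = rho(1)
  phi_{kk} = [rho(k) - sum_{j=1..k-1} phi_{k-1,j} rho(k-j)]
            / [1 - sum_{j=1..k-1} phi_{k-1,j} rho(j)],
  phi_{k,j} = phi_{k-1,j} - phi_{kk} phi_{k-1,k-j},  j = 1..k-1.
Step k = 1:
  phi_11 = rho(1) = 0.1622.
Step k = 2:
  phi_22 = [rho(2) - phi_11 rho(1)] / [1 - phi_11 rho(1)] = [-0.2424 - (0.1622)(0.1622)] / [1 - (0.1622)(0.1622)]
         = -0.26870884 / 0.97369116 = -0.276.
Therefore phi_{22} = -0.2760.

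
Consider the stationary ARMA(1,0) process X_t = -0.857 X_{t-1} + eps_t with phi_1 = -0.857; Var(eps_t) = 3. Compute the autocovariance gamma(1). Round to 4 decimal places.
\gamma(1) = -9.6818

Multiply the model equation by X_{t-k} and take expectations. With theta_0 = psi_0 = 1 and psi_j the MA(infinity) weights, this gives
  gamma(k) - sum_i phi_i gamma(k-i) = c_k,
  c_k = sigma^2 * sum_{j=k..q} theta_j psi_{j-k}   (c_k = 0 for k > q),
using gamma(-m) = gamma(m).
Pure AR (q = 0): c_0 = sigma^2 = 3, c_k = 0 for k >= 1.
Equations for k = 0 and k = 1 (AR order 1):
  gamma(0) = phi_1 gamma(1) + c_0
  gamma(1) = phi_1 gamma(0) + c_1
Substituting the second into the first: gamma(0) (1 - phi_1^2) = c_0 + phi_1 c_1, so
  gamma(0) = c_0 / (1 - phi_1^2) = 3 / (1 - (-0.857)^2) = 3 / 0.265551 = 11.297265.
  gamma(1) = phi_1 gamma(0) = (-0.857)(11.297265) = -9.681756.
Therefore gamma(1) = -9.6818 (to 4 decimal places).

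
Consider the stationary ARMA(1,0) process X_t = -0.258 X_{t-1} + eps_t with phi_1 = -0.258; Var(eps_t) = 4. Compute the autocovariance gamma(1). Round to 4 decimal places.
\gamma(1) = -1.1056

Multiply the model equation by X_{t-k} and take expectations. With theta_0 = psi_0 = 1 and psi_j the MA(infinity) weights, this gives
  gamma(k) - sum_i phi_i gamma(k-i) = c_k,
  c_k = sigma^2 * sum_{j=k..q} theta_j psi_{j-k}   (c_k = 0 for k > q),
using gamma(-m) = gamma(m).
Pure AR (q = 0): c_0 = sigma^2 = 4, c_k = 0 for k >= 1.
Equations for k = 0 and k = 1 (AR order 1):
  gamma(0) = phi_1 gamma(1) + c_0
  gamma(1) = phi_1 gamma(0) + c_1
Substituting the second into the first: gamma(0) (1 - phi_1^2) = c_0 + phi_1 c_1, so
  gamma(0) = c_0 / (1 - phi_1^2) = 4 / (1 - (-0.258)^2) = 4 / 0.933436 = 4.285243.
  gamma(1) = phi_1 gamma(0) = (-0.258)(4.285243) = -1.105593.
Therefore gamma(1) = -1.1056 (to 4 decimal places).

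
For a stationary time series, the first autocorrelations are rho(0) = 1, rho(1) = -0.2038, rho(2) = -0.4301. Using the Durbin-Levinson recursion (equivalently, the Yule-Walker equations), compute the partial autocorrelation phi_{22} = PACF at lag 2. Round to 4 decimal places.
\phi_{22} = -0.4921

The PACF at lag k is phi_{kk}, the last component of the solution
to the Yule-Walker system G_k phi = r_k where
  (G_k)_{ij} = rho(|i - j|), (r_k)_i = rho(i), i,j = 1..k.
Equivalently, Durbin-Levinson gives phi_{kk} iteratively:
  phi_{11} = rho(1)
  phi_{kk} = [rho(k) - sum_{j=1..k-1} phi_{k-1,j} rho(k-j)]
            / [1 - sum_{j=1..k-1} phi_{k-1,j} rho(j)],
  phi_{k,j} = phi_{k-1,j} - phi_{kk} phi_{k-1,k-j},  j = 1..k-1.
Step k = 1:
  phi_11 = rho(1) = -0.2038.
Step k = 2:
  phi_22 = [rho(2) - phi_11 rho(1)] / [1 - phi_11 rho(1)] = [-0.4301 - (-0.2038)(-0.2038)] / [1 - (-0.2038)(-0.2038)]
         = -0.47163444 / 0.95846556 = -0.4921.
Therefore phi_{22} = -0.4921.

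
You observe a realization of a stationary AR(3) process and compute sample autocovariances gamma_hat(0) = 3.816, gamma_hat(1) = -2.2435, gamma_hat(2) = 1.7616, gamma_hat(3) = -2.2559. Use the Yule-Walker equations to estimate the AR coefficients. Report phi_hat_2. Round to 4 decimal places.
\hat\phi_{2} = -0.0240

The Yule-Walker equations for an AR(p) process read, in matrix form,
  Gamma_p phi = r_p,   with   (Gamma_p)_{ij} = gamma(|i - j|),
                       (r_p)_i = gamma(i),   i,j = 1..p.
Substitute the sample gammas (Toeplitz matrix and right-hand side of size 3):
  Gamma_p = [[3.816, -2.2435, 1.7616], [-2.2435, 3.816, -2.2435], [1.7616, -2.2435, 3.816]]
  r_p     = [-2.2435, 1.7616, -2.2559]
Written out (R1..R3):
  (R1) 3.816 phi_1 - 2.2435 phi_2 + 1.7616 phi_3 = -2.2435
  (R2) -2.2435 phi_1 + 3.816 phi_2 - 2.2435 phi_3 = 1.7616
  (R3) 1.7616 phi_1 - 2.2435 phi_2 + 3.816 phi_3 = -2.2559
Gaussian elimination:
  R2 <- R2 - (-2.2435/3.816) R1 = R2 - (-0.587919) R1:  2.497003 phi_2 - 1.207821 phi_3 = 0.442603
  R3 <- R3 - (1.7616/3.816) R1 = R3 - (0.461635) R1:  -1.207821 phi_2 + 3.002783 phi_3 = -1.220221
  R3 <- R3 - (-1.207821/2.497003) R2 = R3 - (-0.483708) R2:  2.41855 phi_3 = -1.006131
Back-substitution:
  phi_hat_3 = -1.006131 / 2.41855 = -0.416006
  phi_hat_2 = (0.442603 - (-1.207821)(-0.416006)) / 2.497003 = -0.023972
  phi_hat_1 = (-2.2435 - (-2.2435)(-0.023972) - (1.7616)(-0.416006)) / 3.816 = -0.40997
So phi_hat = [-0.4100, -0.0240, -0.4160].
Therefore phi_hat_2 = -0.0240.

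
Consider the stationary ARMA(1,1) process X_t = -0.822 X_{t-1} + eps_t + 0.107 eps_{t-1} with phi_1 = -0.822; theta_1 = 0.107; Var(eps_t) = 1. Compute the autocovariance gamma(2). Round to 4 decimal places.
\gamma(2) = 1.6528

Multiply the model equation by X_{t-k} and take expectations. With theta_0 = psi_0 = 1 and psi_j the MA(infinity) weights, this gives
  gamma(k) - sum_i phi_i gamma(k-i) = c_k,
  c_k = sigma^2 * sum_{j=k..q} theta_j psi_{j-k}   (c_k = 0 for k > q),
using gamma(-m) = gamma(m).
psi-weights needed (psi_j = theta_j + sum_i phi_i psi_{j-i}):
  psi_1 = theta_1 + phi_1 = 0.107 + (-0.822) = -0.715
Right-hand sides:
  c_0 = sigma^2 (1 + theta_1 psi_1) = 1 * (1 + (0.107)(-0.715)) = 1 * 0.923495 = 0.923495
  c_1 = sigma^2 theta_1 = 1 * (0.107) = 0.107
  c_2 = 0
Equations for k = 0 and k = 1 (AR order 1):
  gamma(0) = phi_1 gamma(1) + c_0
  gamma(1) = phi_1 gamma(0) + c_1
Substituting the second into the first: gamma(0) (1 - phi_1^2) = c_0 + phi_1 c_1, so
  gamma(0) = (c_0 + phi_1 c_1) / (1 - phi_1^2) = (0.923495 + (-0.822)(0.107)) / (1 - (-0.822)^2) = 0.835541 / 0.324316 = 2.576318.
  gamma(1) = phi_1 gamma(0) + c_1 = (-0.822)(2.576318) + (0.107) = -2.010733.
For k = 2 (> q): gamma(2) = phi_1 gamma(1) = (-0.822)(-2.010733) = 1.652823.
Therefore gamma(2) = 1.6528 (to 4 decimal places).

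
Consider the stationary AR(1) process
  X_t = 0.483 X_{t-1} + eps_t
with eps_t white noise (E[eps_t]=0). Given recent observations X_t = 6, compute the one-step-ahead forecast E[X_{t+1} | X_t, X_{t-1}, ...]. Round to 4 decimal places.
E[X_{t+1} \mid \mathcal F_t] = 2.8980

For an AR(p) model X_t = c + sum_i phi_i X_{t-i} + eps_t, the
one-step-ahead conditional mean is
  E[X_{t+1} | X_t, ...] = c + sum_i phi_i X_{t+1-i}.
Substitute known values:
  E[X_{t+1} | ...] = (0.483) * (6)
                   = 2.8980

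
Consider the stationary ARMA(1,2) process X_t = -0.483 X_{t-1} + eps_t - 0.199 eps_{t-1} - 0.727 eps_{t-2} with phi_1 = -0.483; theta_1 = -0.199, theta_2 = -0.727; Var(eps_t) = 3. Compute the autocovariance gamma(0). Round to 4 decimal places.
\gamma(0) = 5.0139

Multiply the model equation by X_{t-k} and take expectations. With theta_0 = psi_0 = 1 and psi_j the MA(infinity) weights, this gives
  gamma(k) - sum_i phi_i gamma(k-i) = c_k,
  c_k = sigma^2 * sum_{j=k..q} theta_j psi_{j-k}   (c_k = 0 for k > q),
using gamma(-m) = gamma(m).
psi-weights needed (psi_j = theta_j + sum_i phi_i psi_{j-i}):
  psi_1 = theta_1 + phi_1 = -0.199 + (-0.483) = -0.682
  psi_2 = theta_2 + phi_1 psi_1 = -0.727 + (-0.483)(-0.682) = -0.397594
Right-hand sides:
  c_0 = sigma^2 (1 + theta_1 psi_1 + theta_2 psi_2) = 3 * (1 + (-0.199)(-0.682) + (-0.727)(-0.397594)) = 3 * 1.424769 = 4.274307
  c_1 = sigma^2 (theta_1 + theta_2 psi_1) = 3 * (-0.199 + (-0.727)(-0.682)) = 0.890442
  c_2 = sigma^2 theta_2 = 3 * (-0.727) = -2.181
Equations for k = 0 and k = 1 (AR order 1):
  gamma(0) = phi_1 gamma(1) + c_0
  gamma(1) = phi_1 gamma(0) + c_1
Substituting the second into the first: gamma(0) (1 - phi_1^2) = c_0 + phi_1 c_1, so
  gamma(0) = (c_0 + phi_1 c_1) / (1 - phi_1^2) = (4.274307 + (-0.483)(0.890442)) / (1 - (-0.483)^2) = 3.844223 / 0.766711 = 5.013914.
Therefore gamma(0) = 5.0139 (to 4 decimal places).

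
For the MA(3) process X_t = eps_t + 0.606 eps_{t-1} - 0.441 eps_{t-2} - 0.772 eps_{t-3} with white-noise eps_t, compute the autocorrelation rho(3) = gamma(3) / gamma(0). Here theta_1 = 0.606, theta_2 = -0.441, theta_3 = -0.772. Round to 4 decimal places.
\rho(3) = -0.3578

For an MA(q) process with theta_0 = 1, the autocovariance is
  gamma(k) = sigma^2 * sum_{i=0..q-k} theta_i * theta_{i+k},
and rho(k) = gamma(k) / gamma(0). Sigma^2 cancels.
  numerator   = (1)*(-0.772) = -0.772.
  denominator = (1)^2 + (0.606)^2 + (-0.441)^2 + (-0.772)^2 = 2.157701.
  rho(3) = -0.772 / 2.157701 = -0.3578.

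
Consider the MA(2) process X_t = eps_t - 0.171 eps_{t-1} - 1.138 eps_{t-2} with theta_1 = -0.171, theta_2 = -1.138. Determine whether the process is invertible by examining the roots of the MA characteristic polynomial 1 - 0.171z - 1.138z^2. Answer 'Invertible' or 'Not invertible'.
\text{Not invertible}

The MA(q) characteristic polynomial is P(z) = 1 - 0.171z - 1.138z^2.
Invertibility requires all roots to lie outside the unit circle, i.e. |z| > 1 for every root.
Set 1 + (-0.171) z + (-1.138) z^2 = 0, i.e. a z^2 + b z + c = 0 with a = -1.138, b = -0.171, c = 1.
Discriminant D = b^2 - 4ac = (-0.171)^2 - 4*(-1.138)*1 = 0.029241 - (-4.552) = 4.581241.
D >= 0, so the roots are real: z = (-b +/- sqrt(D)) / (2a) = (0.171 +/- 2.140383) / (-2.276).
  z_1 = (0.171 + 2.140383) / (-2.276) = -1.0155,   |z_1| = 1.0155.
  z_2 = (0.171 - 2.140383) / (-2.276) = 0.8653,   |z_2| = 0.8653.
Moduli of all roots: 1.0155, 0.8653.
All moduli strictly greater than 1? No.
Verdict: Not invertible.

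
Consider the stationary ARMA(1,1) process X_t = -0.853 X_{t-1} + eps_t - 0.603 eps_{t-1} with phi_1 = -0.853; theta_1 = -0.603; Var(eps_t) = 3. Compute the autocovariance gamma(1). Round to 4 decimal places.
\gamma(1) = -24.2839

Multiply the model equation by X_{t-k} and take expectations. With theta_0 = psi_0 = 1 and psi_j the MA(infinity) weights, this gives
  gamma(k) - sum_i phi_i gamma(k-i) = c_k,
  c_k = sigma^2 * sum_{j=k..q} theta_j psi_{j-k}   (c_k = 0 for k > q),
using gamma(-m) = gamma(m).
psi-weights needed (psi_j = theta_j + sum_i phi_i psi_{j-i}):
  psi_1 = theta_1 + phi_1 = -0.603 + (-0.853) = -1.456
Right-hand sides:
  c_0 = sigma^2 (1 + theta_1 psi_1) = 3 * (1 + (-0.603)(-1.456)) = 3 * 1.877968 = 5.633904
  c_1 = sigma^2 theta_1 = 3 * (-0.603) = -1.809
  c_2 = 0
Equations for k = 0 and k = 1 (AR order 1):
  gamma(0) = phi_1 gamma(1) + c_0
  gamma(1) = phi_1 gamma(0) + c_1
Substituting the second into the first: gamma(0) (1 - phi_1^2) = c_0 + phi_1 c_1, so
  gamma(0) = (c_0 + phi_1 c_1) / (1 - phi_1^2) = (5.633904 + (-0.853)(-1.809)) / (1 - (-0.853)^2) = 7.176981 / 0.272391 = 26.348084.
  gamma(1) = phi_1 gamma(0) + c_1 = (-0.853)(26.348084) + (-1.809) = -24.283916.
Therefore gamma(1) = -24.2839 (to 4 decimal places).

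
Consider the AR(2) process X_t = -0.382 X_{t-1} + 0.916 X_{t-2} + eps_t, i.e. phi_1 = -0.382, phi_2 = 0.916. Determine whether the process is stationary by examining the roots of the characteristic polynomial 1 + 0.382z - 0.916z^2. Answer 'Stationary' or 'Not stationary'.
\text{Not stationary}

The AR(p) characteristic polynomial is P(z) = 1 + 0.382z - 0.916z^2.
Stationarity requires all roots to lie outside the unit circle, i.e. |z| > 1 for every root.
Set 1 + (0.382) z + (-0.916) z^2 = 0, i.e. a z^2 + b z + c = 0 with a = -0.916, b = 0.382, c = 1.
Discriminant D = b^2 - 4ac = (0.382)^2 - 4*(-0.916)*1 = 0.145924 - (-3.664) = 3.809924.
D >= 0, so the roots are real: z = (-b +/- sqrt(D)) / (2a) = (-0.382 +/- 1.951903) / (-1.832).
  z_1 = (-0.382 + 1.951903) / (-1.832) = -0.8569,   |z_1| = 0.8569.
  z_2 = (-0.382 - 1.951903) / (-1.832) = 1.274,   |z_2| = 1.274.
Moduli of all roots: 0.8569, 1.2740.
All moduli strictly greater than 1? No.
Verdict: Not stationary.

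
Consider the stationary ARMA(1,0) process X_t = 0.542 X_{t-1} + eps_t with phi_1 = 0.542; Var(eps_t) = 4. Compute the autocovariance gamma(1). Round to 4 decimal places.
\gamma(1) = 3.0698

Multiply the model equation by X_{t-k} and take expectations. With theta_0 = psi_0 = 1 and psi_j the MA(infinity) weights, this gives
  gamma(k) - sum_i phi_i gamma(k-i) = c_k,
  c_k = sigma^2 * sum_{j=k..q} theta_j psi_{j-k}   (c_k = 0 for k > q),
using gamma(-m) = gamma(m).
Pure AR (q = 0): c_0 = sigma^2 = 4, c_k = 0 for k >= 1.
Equations for k = 0 and k = 1 (AR order 1):
  gamma(0) = phi_1 gamma(1) + c_0
  gamma(1) = phi_1 gamma(0) + c_1
Substituting the second into the first: gamma(0) (1 - phi_1^2) = c_0 + phi_1 c_1, so
  gamma(0) = c_0 / (1 - phi_1^2) = 4 / (1 - (0.542)^2) = 4 / 0.706236 = 5.663829.
  gamma(1) = phi_1 gamma(0) = (0.542)(5.663829) = 3.069795.
Therefore gamma(1) = 3.0698 (to 4 decimal places).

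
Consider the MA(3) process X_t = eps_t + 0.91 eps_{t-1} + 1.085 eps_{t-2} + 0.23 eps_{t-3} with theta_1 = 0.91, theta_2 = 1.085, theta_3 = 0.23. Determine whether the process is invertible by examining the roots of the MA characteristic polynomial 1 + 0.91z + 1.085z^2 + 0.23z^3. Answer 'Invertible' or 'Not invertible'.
\text{Invertible}

The MA(q) characteristic polynomial is P(z) = 1 + 0.91z + 1.085z^2 + 0.23z^3.
Invertibility requires all roots to lie outside the unit circle, i.e. |z| > 1 for every root.
Degree 3: look for a simple real root z0 first, then factor out (1 - z/z0) and solve the remaining quadratic.
Testing z0 = -4: P(-4) = 1 + (0.91)(-4) + (1.085)(-4)^2 + (0.23)(-4)^3
  = 1 + (-3.64) + (17.36) + (-14.72) = 0.  So z_0 = -4 is a root, |z_0| = 4.
Divide out the factor (1 + 0.25 z) = (1 - z/z0) (since 1/z0 = -0.25):
  P(z) = (1 + 0.25 z)(1 + (0.66) z + (0.92) z^2)
  [check: z-coef 0.66 - (-0.25) = 0.91; z^2-coef 0.92 - (-0.25)(0.66) = 1.085; z^3-coef -(-0.25)(0.92) = 0.23.]
Remaining roots from the quadratic factor 1 + (0.66) z + (0.92) z^2:
  Set 1 + (0.66) z + (0.92) z^2 = 0, i.e. a z^2 + b z + c = 0 with a = 0.92, b = 0.66, c = 1.
  Discriminant D = b^2 - 4ac = (0.66)^2 - 4*(0.92)*1 = 0.4356 - (3.68) = -3.2444.
  D < 0, so the roots are the complex-conjugate pair z = (-b +/- i sqrt(-D)) / (2a) = -0.3587 +/- 0.9789i.
  For a conjugate pair |z|^2 = z * conj(z) = (product of roots) = c/a = 1/(0.92) = 1.086957, so |z| = sqrt(1.086957) = 1.0426 for both roots.
Moduli of all roots: 4.0000, 1.0426, 1.0426.
All moduli strictly greater than 1? Yes.
Verdict: Invertible.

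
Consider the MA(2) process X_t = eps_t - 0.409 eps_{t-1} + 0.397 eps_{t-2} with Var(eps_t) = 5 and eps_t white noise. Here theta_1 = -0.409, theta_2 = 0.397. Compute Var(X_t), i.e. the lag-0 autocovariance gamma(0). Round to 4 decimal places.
\gamma(0) = 6.6245

For an MA(q) process X_t = eps_t + sum_i theta_i eps_{t-i} with
Var(eps_t) = sigma^2, the variance is
  gamma(0) = sigma^2 * (1 + sum_i theta_i^2).
  sum_i theta_i^2 = (-0.409)^2 + (0.397)^2 = 0.167281 + 0.157609 = 0.32489.
  gamma(0) = 5 * (1 + 0.32489) = 5 * 1.32489 = 6.62445, which rounds to 6.6245.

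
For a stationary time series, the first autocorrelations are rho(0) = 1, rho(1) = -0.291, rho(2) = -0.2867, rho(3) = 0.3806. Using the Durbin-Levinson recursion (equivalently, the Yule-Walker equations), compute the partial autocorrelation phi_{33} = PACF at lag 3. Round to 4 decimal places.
\phi_{33} = 0.1900

The PACF at lag k is phi_{kk}, the last component of the solution
to the Yule-Walker system G_k phi = r_k where
  (G_k)_{ij} = rho(|i - j|), (r_k)_i = rho(i), i,j = 1..k.
Equivalently, Durbin-Levinson gives phi_{kk} iteratively:
  phi_{11} = rho(1)
  phi_{kk} = [rho(k) - sum_{j=1..k-1} phi_{k-1,j} rho(k-j)]
            / [1 - sum_{j=1..k-1} phi_{k-1,j} rho(j)],
  phi_{k,j} = phi_{k-1,j} - phi_{kk} phi_{k-1,k-j},  j = 1..k-1.
Step k = 1:
  phi_11 = rho(1) = -0.291.
Step k = 2:
  phi_22 = [rho(2) - phi_11 rho(1)] / [1 - phi_11 rho(1)] = [-0.2867 - (-0.291)(-0.291)] / [1 - (-0.291)(-0.291)]
         = -0.371381 / 0.915319 = -0.405739.
  Update: phi_21 = phi_11 - phi_22 phi_11 = -0.291 - (-0.405739)(-0.291) = -0.40907.
Step k = 3:
  phi_33 = [rho(3) - phi_21 rho(2) - phi_22 rho(1)] / [1 - phi_21 rho(1) - phi_22 rho(2)]
    numerator   = 0.3806 - (-0.40907)(-0.2867) - (-0.405739)(-0.291) = 0.14524941
    denominator = 1 - (-0.40907)(-0.291) - (-0.405739)(-0.2867) = 0.76463509
  phi_33 = 0.14524941 / 0.76463509 = 0.19.
Therefore phi_{33} = 0.1900.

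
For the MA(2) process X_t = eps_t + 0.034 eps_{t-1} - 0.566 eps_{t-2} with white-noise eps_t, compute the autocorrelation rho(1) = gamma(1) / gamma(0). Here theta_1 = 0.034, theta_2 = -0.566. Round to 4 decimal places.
\rho(1) = 0.0112

For an MA(q) process with theta_0 = 1, the autocovariance is
  gamma(k) = sigma^2 * sum_{i=0..q-k} theta_i * theta_{i+k},
and rho(k) = gamma(k) / gamma(0). Sigma^2 cancels.
  numerator   = (1)*(0.034) + (0.034)*(-0.566) = 0.014756.
  denominator = (1)^2 + (0.034)^2 + (-0.566)^2 = 1.321512.
  rho(1) = 0.014756 / 1.321512 = 0.0112.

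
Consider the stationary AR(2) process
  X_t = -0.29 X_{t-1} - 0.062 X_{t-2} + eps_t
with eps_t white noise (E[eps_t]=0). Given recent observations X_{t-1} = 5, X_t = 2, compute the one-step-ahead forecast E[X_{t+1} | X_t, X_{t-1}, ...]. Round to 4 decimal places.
E[X_{t+1} \mid \mathcal F_t] = -0.8900

For an AR(p) model X_t = c + sum_i phi_i X_{t-i} + eps_t, the
one-step-ahead conditional mean is
  E[X_{t+1} | X_t, ...] = c + sum_i phi_i X_{t+1-i}.
Substitute known values:
  E[X_{t+1} | ...] = (-0.29) * (2) + (-0.062) * (5)
                   = -0.8900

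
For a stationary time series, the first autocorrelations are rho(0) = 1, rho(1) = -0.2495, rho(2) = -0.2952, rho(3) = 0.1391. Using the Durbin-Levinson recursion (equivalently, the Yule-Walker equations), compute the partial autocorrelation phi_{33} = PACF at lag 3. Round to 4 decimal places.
\phi_{33} = -0.0720

The PACF at lag k is phi_{kk}, the last component of the solution
to the Yule-Walker system G_k phi = r_k where
  (G_k)_{ij} = rho(|i - j|), (r_k)_i = rho(i), i,j = 1..k.
Equivalently, Durbin-Levinson gives phi_{kk} iteratively:
  phi_{11} = rho(1)
  phi_{kk} = [rho(k) - sum_{j=1..k-1} phi_{k-1,j} rho(k-j)]
            / [1 - sum_{j=1..k-1} phi_{k-1,j} rho(j)],
  phi_{k,j} = phi_{k-1,j} - phi_{kk} phi_{k-1,k-j},  j = 1..k-1.
Step k = 1:
  phi_11 = rho(1) = -0.2495.
Step k = 2:
  phi_22 = [rho(2) - phi_11 rho(1)] / [1 - phi_11 rho(1)] = [-0.2952 - (-0.2495)(-0.2495)] / [1 - (-0.2495)(-0.2495)]
         = -0.35745025 / 0.93774975 = -0.381179.
  Update: phi_21 = phi_11 - phi_22 phi_11 = -0.2495 - (-0.381179)(-0.2495) = -0.344604.
Step k = 3:
  phi_33 = [rho(3) - phi_21 rho(2) - phi_22 rho(1)] / [1 - phi_21 rho(1) - phi_22 rho(2)]
    numerator   = 0.1391 - (-0.344604)(-0.2952) - (-0.381179)(-0.2495) = -0.05773122
    denominator = 1 - (-0.344604)(-0.2495) - (-0.381179)(-0.2952) = 0.80149732
  phi_33 = -0.05773122 / 0.80149732 = -0.072.
Therefore phi_{33} = -0.0720.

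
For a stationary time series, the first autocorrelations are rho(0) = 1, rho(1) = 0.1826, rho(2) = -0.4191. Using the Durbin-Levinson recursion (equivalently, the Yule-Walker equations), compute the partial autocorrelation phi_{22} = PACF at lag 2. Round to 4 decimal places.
\phi_{22} = -0.4680

The PACF at lag k is phi_{kk}, the last component of the solution
to the Yule-Walker system G_k phi = r_k where
  (G_k)_{ij} = rho(|i - j|), (r_k)_i = rho(i), i,j = 1..k.
Equivalently, Durbin-Levinson gives phi_{kk} iteratively:
  phi_{11} = rho(1)
  phi_{kk} = [rho(k) - sum_{j=1..k-1} phi_{k-1,j} rho(k-j)]
            / [1 - sum_{j=1..k-1} phi_{k-1,j} rho(j)],
  phi_{k,j} = phi_{k-1,j} - phi_{kk} phi_{k-1,k-j},  j = 1..k-1.
Step k = 1:
  phi_11 = rho(1) = 0.1826.
Step k = 2:
  phi_22 = [rho(2) - phi_11 rho(1)] / [1 - phi_11 rho(1)] = [-0.4191 - (0.1826)(0.1826)] / [1 - (0.1826)(0.1826)]
         = -0.45244276 / 0.96665724 = -0.468.
Therefore phi_{22} = -0.4680.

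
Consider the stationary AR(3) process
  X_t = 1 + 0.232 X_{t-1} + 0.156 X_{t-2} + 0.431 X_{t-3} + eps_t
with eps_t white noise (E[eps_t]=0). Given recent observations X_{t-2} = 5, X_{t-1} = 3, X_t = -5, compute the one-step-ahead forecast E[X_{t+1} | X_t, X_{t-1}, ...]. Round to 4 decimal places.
E[X_{t+1} \mid \mathcal F_t] = 2.4630

For an AR(p) model X_t = c + sum_i phi_i X_{t-i} + eps_t, the
one-step-ahead conditional mean is
  E[X_{t+1} | X_t, ...] = c + sum_i phi_i X_{t+1-i}.
Substitute known values:
  E[X_{t+1} | ...] = 1 + (0.232) * (-5) + (0.156) * (3) + (0.431) * (5)
                   = 2.4630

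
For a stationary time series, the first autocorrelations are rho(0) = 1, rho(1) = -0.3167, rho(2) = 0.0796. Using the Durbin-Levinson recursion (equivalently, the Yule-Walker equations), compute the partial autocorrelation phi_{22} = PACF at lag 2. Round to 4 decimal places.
\phi_{22} = -0.0230

The PACF at lag k is phi_{kk}, the last component of the solution
to the Yule-Walker system G_k phi = r_k where
  (G_k)_{ij} = rho(|i - j|), (r_k)_i = rho(i), i,j = 1..k.
Equivalently, Durbin-Levinson gives phi_{kk} iteratively:
  phi_{11} = rho(1)
  phi_{kk} = [rho(k) - sum_{j=1..k-1} phi_{k-1,j} rho(k-j)]
            / [1 - sum_{j=1..k-1} phi_{k-1,j} rho(j)],
  phi_{k,j} = phi_{k-1,j} - phi_{kk} phi_{k-1,k-j},  j = 1..k-1.
Step k = 1:
  phi_11 = rho(1) = -0.3167.
Step k = 2:
  phi_22 = [rho(2) - phi_11 rho(1)] / [1 - phi_11 rho(1)] = [0.0796 - (-0.3167)(-0.3167)] / [1 - (-0.3167)(-0.3167)]
         = -0.02069889 / 0.89970111 = -0.023.
Therefore phi_{22} = -0.0230.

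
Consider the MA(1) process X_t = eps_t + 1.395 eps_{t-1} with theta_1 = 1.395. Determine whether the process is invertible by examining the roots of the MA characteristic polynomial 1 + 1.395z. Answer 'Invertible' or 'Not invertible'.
\text{Not invertible}

The MA(q) characteristic polynomial is P(z) = 1 + 1.395z.
Invertibility requires all roots to lie outside the unit circle, i.e. |z| > 1 for every root.
This is linear in z: 1 + (1.395) z = 0  =>  z = -1/(1.395) = -0.716846,  |z| = 0.716846.
Moduli of all roots: 0.7168.
All moduli strictly greater than 1? No.
Verdict: Not invertible.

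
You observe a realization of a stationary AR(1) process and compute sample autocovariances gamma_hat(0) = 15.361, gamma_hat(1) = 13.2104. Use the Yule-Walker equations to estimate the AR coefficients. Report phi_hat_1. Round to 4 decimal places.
\hat\phi_{1} = 0.8600

The Yule-Walker equations for an AR(p) process read, in matrix form,
  Gamma_p phi = r_p,   with   (Gamma_p)_{ij} = gamma(|i - j|),
                       (r_p)_i = gamma(i),   i,j = 1..p.
Substitute the sample gammas (Toeplitz matrix and right-hand side of size 1):
  Gamma_p = [[15.361]]
  r_p     = [13.2104]
With p = 1 this is the single equation gamma(0) phi_1 = gamma(1):
  phi_hat_1 = gamma(1) / gamma(0) = 13.2104 / 15.361 = 0.8600.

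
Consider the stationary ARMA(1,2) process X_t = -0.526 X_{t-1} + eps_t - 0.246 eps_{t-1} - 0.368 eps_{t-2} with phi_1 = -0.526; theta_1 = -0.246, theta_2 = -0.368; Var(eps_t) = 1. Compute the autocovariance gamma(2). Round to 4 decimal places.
\gamma(2) = 0.0541

Multiply the model equation by X_{t-k} and take expectations. With theta_0 = psi_0 = 1 and psi_j the MA(infinity) weights, this gives
  gamma(k) - sum_i phi_i gamma(k-i) = c_k,
  c_k = sigma^2 * sum_{j=k..q} theta_j psi_{j-k}   (c_k = 0 for k > q),
using gamma(-m) = gamma(m).
psi-weights needed (psi_j = theta_j + sum_i phi_i psi_{j-i}):
  psi_1 = theta_1 + phi_1 = -0.246 + (-0.526) = -0.772
  psi_2 = theta_2 + phi_1 psi_1 = -0.368 + (-0.526)(-0.772) = 0.038072
Right-hand sides:
  c_0 = sigma^2 (1 + theta_1 psi_1 + theta_2 psi_2) = 1 * (1 + (-0.246)(-0.772) + (-0.368)(0.038072)) = 1 * 1.175902 = 1.175902
  c_1 = sigma^2 (theta_1 + theta_2 psi_1) = 1 * (-0.246 + (-0.368)(-0.772)) = 0.038096
  c_2 = sigma^2 theta_2 = 1 * (-0.368) = -0.368
Equations for k = 0 and k = 1 (AR order 1):
  gamma(0) = phi_1 gamma(1) + c_0
  gamma(1) = phi_1 gamma(0) + c_1
Substituting the second into the first: gamma(0) (1 - phi_1^2) = c_0 + phi_1 c_1, so
  gamma(0) = (c_0 + phi_1 c_1) / (1 - phi_1^2) = (1.175902 + (-0.526)(0.038096)) / (1 - (-0.526)^2) = 1.155863 / 0.723324 = 1.597988.
  gamma(1) = phi_1 gamma(0) + c_1 = (-0.526)(1.597988) + (0.038096) = -0.802446.
For k = 2: gamma(2) = phi_1 gamma(1) + c_2
  = (-0.526)(-0.802446) + (-0.368) = 0.054086.
Therefore gamma(2) = 0.0541 (to 4 decimal places).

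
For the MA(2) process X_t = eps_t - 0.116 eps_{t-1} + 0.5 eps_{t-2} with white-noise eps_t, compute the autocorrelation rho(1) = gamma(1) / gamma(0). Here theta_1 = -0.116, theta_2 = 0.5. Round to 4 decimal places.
\rho(1) = -0.1377

For an MA(q) process with theta_0 = 1, the autocovariance is
  gamma(k) = sigma^2 * sum_{i=0..q-k} theta_i * theta_{i+k},
and rho(k) = gamma(k) / gamma(0). Sigma^2 cancels.
  numerator   = (1)*(-0.116) + (-0.116)*(0.5) = -0.174.
  denominator = (1)^2 + (-0.116)^2 + (0.5)^2 = 1.263456.
  rho(1) = -0.174 / 1.263456 = -0.1377.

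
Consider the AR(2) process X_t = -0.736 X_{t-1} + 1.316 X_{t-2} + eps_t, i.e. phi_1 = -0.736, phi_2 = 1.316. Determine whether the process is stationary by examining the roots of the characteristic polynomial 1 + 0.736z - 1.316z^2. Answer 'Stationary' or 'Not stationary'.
\text{Not stationary}

The AR(p) characteristic polynomial is P(z) = 1 + 0.736z - 1.316z^2.
Stationarity requires all roots to lie outside the unit circle, i.e. |z| > 1 for every root.
Set 1 + (0.736) z + (-1.316) z^2 = 0, i.e. a z^2 + b z + c = 0 with a = -1.316, b = 0.736, c = 1.
Discriminant D = b^2 - 4ac = (0.736)^2 - 4*(-1.316)*1 = 0.541696 - (-5.264) = 5.805696.
D >= 0, so the roots are real: z = (-b +/- sqrt(D)) / (2a) = (-0.736 +/- 2.409501) / (-2.632).
  z_1 = (-0.736 + 2.409501) / (-2.632) = -0.6358,   |z_1| = 0.6358.
  z_2 = (-0.736 - 2.409501) / (-2.632) = 1.1951,   |z_2| = 1.1951.
Moduli of all roots: 0.6358, 1.1951.
All moduli strictly greater than 1? No.
Verdict: Not stationary.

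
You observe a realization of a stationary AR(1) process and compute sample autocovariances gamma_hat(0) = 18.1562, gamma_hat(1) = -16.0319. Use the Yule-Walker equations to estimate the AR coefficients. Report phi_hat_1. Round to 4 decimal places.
\hat\phi_{1} = -0.8830

The Yule-Walker equations for an AR(p) process read, in matrix form,
  Gamma_p phi = r_p,   with   (Gamma_p)_{ij} = gamma(|i - j|),
                       (r_p)_i = gamma(i),   i,j = 1..p.
Substitute the sample gammas (Toeplitz matrix and right-hand side of size 1):
  Gamma_p = [[18.1562]]
  r_p     = [-16.0319]
With p = 1 this is the single equation gamma(0) phi_1 = gamma(1):
  phi_hat_1 = gamma(1) / gamma(0) = -16.0319 / 18.1562 = -0.8830.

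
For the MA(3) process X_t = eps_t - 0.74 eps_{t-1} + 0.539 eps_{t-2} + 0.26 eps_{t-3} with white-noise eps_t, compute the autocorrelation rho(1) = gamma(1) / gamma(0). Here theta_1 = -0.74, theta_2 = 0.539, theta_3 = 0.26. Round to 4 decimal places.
\rho(1) = -0.5241

For an MA(q) process with theta_0 = 1, the autocovariance is
  gamma(k) = sigma^2 * sum_{i=0..q-k} theta_i * theta_{i+k},
and rho(k) = gamma(k) / gamma(0). Sigma^2 cancels.
  numerator   = (1)*(-0.74) + (-0.74)*(0.539) + (0.539)*(0.26) = -0.99872.
  denominator = (1)^2 + (-0.74)^2 + (0.539)^2 + (0.26)^2 = 1.905721.
  rho(1) = -0.99872 / 1.905721 = -0.5241.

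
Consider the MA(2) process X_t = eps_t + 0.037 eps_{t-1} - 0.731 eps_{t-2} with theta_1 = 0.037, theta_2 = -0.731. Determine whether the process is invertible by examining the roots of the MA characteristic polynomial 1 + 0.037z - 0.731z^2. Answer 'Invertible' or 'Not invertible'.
\text{Invertible}

The MA(q) characteristic polynomial is P(z) = 1 + 0.037z - 0.731z^2.
Invertibility requires all roots to lie outside the unit circle, i.e. |z| > 1 for every root.
Set 1 + (0.037) z + (-0.731) z^2 = 0, i.e. a z^2 + b z + c = 0 with a = -0.731, b = 0.037, c = 1.
Discriminant D = b^2 - 4ac = (0.037)^2 - 4*(-0.731)*1 = 0.001369 - (-2.924) = 2.925369.
D >= 0, so the roots are real: z = (-b +/- sqrt(D)) / (2a) = (-0.037 +/- 1.710371) / (-1.462).
  z_1 = (-0.037 + 1.710371) / (-1.462) = -1.1446,   |z_1| = 1.1446.
  z_2 = (-0.037 - 1.710371) / (-1.462) = 1.1952,   |z_2| = 1.1952.
Moduli of all roots: 1.1446, 1.1952.
All moduli strictly greater than 1? Yes.
Verdict: Invertible.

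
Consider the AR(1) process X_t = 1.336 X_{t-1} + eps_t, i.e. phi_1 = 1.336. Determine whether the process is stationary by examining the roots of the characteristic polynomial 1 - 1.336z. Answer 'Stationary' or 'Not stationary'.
\text{Not stationary}

The AR(p) characteristic polynomial is P(z) = 1 - 1.336z.
Stationarity requires all roots to lie outside the unit circle, i.e. |z| > 1 for every root.
This is linear in z: 1 + (-1.336) z = 0  =>  z = -1/(-1.336) = 0.748503,  |z| = 0.748503.
Moduli of all roots: 0.7485.
All moduli strictly greater than 1? No.
Verdict: Not stationary.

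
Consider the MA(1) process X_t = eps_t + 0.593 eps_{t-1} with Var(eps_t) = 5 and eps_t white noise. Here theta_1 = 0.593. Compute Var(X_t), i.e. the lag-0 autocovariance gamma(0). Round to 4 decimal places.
\gamma(0) = 6.7582

For an MA(q) process X_t = eps_t + sum_i theta_i eps_{t-i} with
Var(eps_t) = sigma^2, the variance is
  gamma(0) = sigma^2 * (1 + sum_i theta_i^2).
  sum_i theta_i^2 = (0.593)^2 = 0.351649.
  gamma(0) = 5 * (1 + 0.351649) = 5 * 1.351649 = 6.758245, which rounds to 6.7582.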